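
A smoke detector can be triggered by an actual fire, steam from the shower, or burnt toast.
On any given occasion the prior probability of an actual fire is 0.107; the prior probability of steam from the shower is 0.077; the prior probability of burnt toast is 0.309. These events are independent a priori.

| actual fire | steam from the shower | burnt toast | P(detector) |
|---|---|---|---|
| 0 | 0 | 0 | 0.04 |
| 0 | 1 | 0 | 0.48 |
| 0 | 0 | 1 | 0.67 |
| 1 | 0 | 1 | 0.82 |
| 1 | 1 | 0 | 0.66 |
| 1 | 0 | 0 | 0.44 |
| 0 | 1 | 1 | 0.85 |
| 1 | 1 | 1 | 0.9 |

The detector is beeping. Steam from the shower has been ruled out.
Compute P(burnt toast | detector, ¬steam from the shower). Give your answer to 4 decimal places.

Enumerate the 4 (actual fire, burnt toast) configurations and weight by the priors:
  P(detector | ¬steam from the shower) = 0.04·0.893·0.691 + 0.67·0.893·0.309 + 0.44·0.107·0.691 + 0.82·0.107·0.309
        = 0.024683 + 0.184878 + 0.032532 + 0.027112 = 0.269205
The terms with burnt toast present sum to 0.211990, so
  P(burnt toast | detector, ¬steam from the shower) = 0.211990 / 0.269205 ≈ 0.7875

P(burnt toast | detector, ¬steam from the shower) ≈ 0.7875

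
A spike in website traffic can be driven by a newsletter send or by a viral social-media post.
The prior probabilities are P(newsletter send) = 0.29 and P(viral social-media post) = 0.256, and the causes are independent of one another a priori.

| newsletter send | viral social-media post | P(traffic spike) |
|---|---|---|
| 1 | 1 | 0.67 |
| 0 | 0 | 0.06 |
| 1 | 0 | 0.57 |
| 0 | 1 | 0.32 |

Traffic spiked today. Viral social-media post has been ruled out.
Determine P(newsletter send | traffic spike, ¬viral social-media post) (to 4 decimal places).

P(newsletter send | traffic spike, ¬viral social-media post) ≈ 0.7951

Weight on newsletter send=true, given the evidence: 0.57·0.29 = 0.165300
Denominator P(traffic spike | ¬viral social-media post): 0.06·0.71 + 0.57·0.29 = 0.207900
P(newsletter send | traffic spike, ¬viral social-media post) = 0.165300/0.207900 ≈ 0.7951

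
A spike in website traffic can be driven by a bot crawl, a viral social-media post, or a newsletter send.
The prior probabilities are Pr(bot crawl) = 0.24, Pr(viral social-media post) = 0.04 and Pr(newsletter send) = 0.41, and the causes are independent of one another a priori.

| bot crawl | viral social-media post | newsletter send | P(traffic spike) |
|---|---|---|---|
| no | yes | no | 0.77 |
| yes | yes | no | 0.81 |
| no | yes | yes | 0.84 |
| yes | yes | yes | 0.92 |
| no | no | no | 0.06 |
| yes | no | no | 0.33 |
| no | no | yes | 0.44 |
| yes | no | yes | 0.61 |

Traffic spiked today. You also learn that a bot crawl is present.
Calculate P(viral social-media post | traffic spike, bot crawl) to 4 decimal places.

Enumerate the 4 (viral social-media post, newsletter send) configurations and weight by the priors:
  P(traffic spike | bot crawl) = 0.33×0.96×0.59 + 0.61×0.96×0.41 + 0.81×0.04×0.59 + 0.92×0.04×0.41
        = 0.186912 + 0.240096 + 0.019116 + 0.015088 = 0.461212
The terms with viral social-media post present sum to 0.034204, so
  P(viral social-media post | traffic spike, bot crawl) = 0.034204 / 0.461212 ≈ 0.0742

P(viral social-media post | traffic spike, bot crawl) ≈ 0.0742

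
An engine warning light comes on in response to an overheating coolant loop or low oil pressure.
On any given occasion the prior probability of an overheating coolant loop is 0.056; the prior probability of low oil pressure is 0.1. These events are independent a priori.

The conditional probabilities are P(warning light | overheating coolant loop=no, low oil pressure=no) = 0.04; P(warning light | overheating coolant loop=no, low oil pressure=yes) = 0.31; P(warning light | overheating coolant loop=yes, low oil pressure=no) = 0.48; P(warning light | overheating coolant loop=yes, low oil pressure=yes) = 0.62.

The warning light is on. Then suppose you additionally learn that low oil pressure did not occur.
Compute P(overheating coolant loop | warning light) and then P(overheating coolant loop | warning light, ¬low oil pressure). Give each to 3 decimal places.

P(warning light) = 0.04·0.944·0.9 + 0.31·0.944·0.1 + 0.48·0.056·0.9 + 0.62·0.056·0.1 = 0.033984 + 0.029264 + 0.024192 + 0.003472 = 0.090912
The overheating coolant loop-present share is 0.024192 + 0.003472 = 0.027664.
Hence the posterior is 0.027664/0.090912 ≈ 0.304.

Now also conditioning on low oil pressure≠true:
Numerator (weight on configurations with overheating coolant loop): 0.48·0.056 = 0.026880
Denominator P(warning light | ¬low oil pressure): 0.04·0.944 + 0.48·0.056 = 0.064640
Posterior = 0.026880 / 0.064640 ≈ 0.416

P(overheating coolant loop | warning light) ≈ 0.304; P(overheating coolant loop | warning light, ¬low oil pressure) ≈ 0.416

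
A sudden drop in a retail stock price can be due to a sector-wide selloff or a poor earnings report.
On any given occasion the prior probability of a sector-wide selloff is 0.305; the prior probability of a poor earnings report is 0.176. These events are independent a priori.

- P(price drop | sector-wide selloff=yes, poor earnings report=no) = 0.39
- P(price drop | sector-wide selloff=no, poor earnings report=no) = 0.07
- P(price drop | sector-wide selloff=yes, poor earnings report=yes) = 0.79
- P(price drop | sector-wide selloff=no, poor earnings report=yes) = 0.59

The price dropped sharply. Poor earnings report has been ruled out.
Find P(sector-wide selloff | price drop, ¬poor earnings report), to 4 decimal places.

P(sector-wide selloff | price drop, ¬poor earnings report) ≈ 0.7097

Sum P(price drop|·) weighted by the priors over both values of sector-wide selloff:
  P(price drop | ¬poor earnings report) = 0.07×0.695 + 0.39×0.305
        = 0.048650 + 0.118950 = 0.167600
Keeping only the sector-wide selloff-present terms gives 0.118950, so
  P(sector-wide selloff | price drop, ¬poor earnings report) = 0.118950 / 0.167600 ≈ 0.7097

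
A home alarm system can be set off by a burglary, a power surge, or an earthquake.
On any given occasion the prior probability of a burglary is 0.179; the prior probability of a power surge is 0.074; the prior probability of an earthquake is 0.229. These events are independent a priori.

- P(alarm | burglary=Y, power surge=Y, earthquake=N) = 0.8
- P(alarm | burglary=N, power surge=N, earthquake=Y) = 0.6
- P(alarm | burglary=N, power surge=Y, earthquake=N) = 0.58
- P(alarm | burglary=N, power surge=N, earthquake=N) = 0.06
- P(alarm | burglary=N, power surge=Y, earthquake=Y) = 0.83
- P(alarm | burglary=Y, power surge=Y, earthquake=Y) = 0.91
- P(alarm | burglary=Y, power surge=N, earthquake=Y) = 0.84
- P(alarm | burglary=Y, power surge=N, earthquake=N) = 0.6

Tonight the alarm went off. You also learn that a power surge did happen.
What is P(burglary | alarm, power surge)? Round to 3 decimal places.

P(burglary | alarm, power surge) ≈ 0.220

P(alarm | power surge) = 0.58×0.821×0.771 + 0.83×0.821×0.229 + 0.8×0.179×0.771 + 0.91×0.179×0.229 = 0.367135 + 0.156047 + 0.110407 + 0.037302 = 0.670891
The burglary-present share is 0.110407 + 0.037302 = 0.147709.
So P(burglary | alarm, power surge) = 0.147709/0.670891 ≈ 0.220.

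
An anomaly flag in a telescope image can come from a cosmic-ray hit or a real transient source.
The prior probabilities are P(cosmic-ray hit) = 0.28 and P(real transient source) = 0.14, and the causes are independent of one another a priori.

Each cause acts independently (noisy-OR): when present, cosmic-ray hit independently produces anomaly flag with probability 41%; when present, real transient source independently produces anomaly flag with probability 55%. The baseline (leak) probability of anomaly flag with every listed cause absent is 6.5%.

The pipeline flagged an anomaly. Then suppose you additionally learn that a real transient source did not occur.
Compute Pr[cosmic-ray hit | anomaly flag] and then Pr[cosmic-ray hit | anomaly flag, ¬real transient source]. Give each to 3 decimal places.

Pr[cosmic-ray hit | anomaly flag] ≈ 0.582; Pr[cosmic-ray hit | anomaly flag, ¬real transient source] ≈ 0.728

Under noisy-OR, P(anomaly flag | causes) = 1 − (1−0.065)·∏(1−qᵢ) over the active causes.
Sum P(anomaly flag|·) weighted by the priors over the 4 (cosmic-ray hit, real transient source) configurations:
  P(anomaly flag) = 0.065·0.72·0.86 + 0.57925·0.72·0.14 + 0.44835·0.28·0.86 + 0.751757·0.28·0.14
        = 0.040248 + 0.058388 + 0.107963 + 0.029469 = 0.236068
The terms with cosmic-ray hit present sum to 0.137432, so
  P(cosmic-ray hit | anomaly flag) = 0.137432 / 0.236068 ≈ 0.582

With the extra evidence:
Numerator (weight on configurations with cosmic-ray hit): 0.44835*0.28 = 0.125538
Normalizer over all consistent configurations: 0.065*0.72 + 0.44835*0.28 = 0.172338
P(cosmic-ray hit | anomaly flag, ¬real transient source) = 0.125538/0.172338 ≈ 0.728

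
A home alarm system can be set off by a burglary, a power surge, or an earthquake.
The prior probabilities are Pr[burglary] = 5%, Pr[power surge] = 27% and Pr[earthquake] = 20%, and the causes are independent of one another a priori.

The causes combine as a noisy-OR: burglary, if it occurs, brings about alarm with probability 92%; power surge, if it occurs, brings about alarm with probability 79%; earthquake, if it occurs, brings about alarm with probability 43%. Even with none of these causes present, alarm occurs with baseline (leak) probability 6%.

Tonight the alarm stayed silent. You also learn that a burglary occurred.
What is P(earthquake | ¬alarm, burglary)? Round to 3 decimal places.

Under noisy-OR, P(alarm | causes) = 1 − (1−0.06)·∏(1−qᵢ) over the active causes.
Enumerate the 4 (power surge, earthquake) configurations and weight by the priors:
  P(¬alarm | burglary) = 0.0752·0.73·0.8 + 0.042864·0.73·0.2 + 0.015792·0.27·0.8 + 0.009001·0.27·0.2
        = 0.043917 + 0.006258 + 0.003411 + 0.000486 = 0.054072
Keeping only the earthquake-present terms gives 0.006744, so
  P(earthquake | ¬alarm, burglary) = 0.006744 / 0.054072 ≈ 0.125

P(earthquake | ¬alarm, burglary) ≈ 0.125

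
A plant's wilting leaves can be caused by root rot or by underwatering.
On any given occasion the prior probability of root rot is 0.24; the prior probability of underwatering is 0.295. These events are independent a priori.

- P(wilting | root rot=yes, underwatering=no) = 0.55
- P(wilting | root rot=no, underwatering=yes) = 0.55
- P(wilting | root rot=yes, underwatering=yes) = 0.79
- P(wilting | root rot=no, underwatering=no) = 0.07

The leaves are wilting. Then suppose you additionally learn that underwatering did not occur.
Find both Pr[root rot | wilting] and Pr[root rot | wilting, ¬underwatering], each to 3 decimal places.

Numerator (weight on configurations with root rot): 0.093060 + 0.055932 = 0.148992
Normalizer over all consistent configurations: 0.07*0.76*0.705 + 0.55*0.76*0.295 + 0.55*0.24*0.705 + 0.79*0.24*0.295 = 0.309808
P(root rot | wilting) = 0.148992/0.309808 ≈ 0.481

With the extra evidence:
P(wilting | ¬underwatering) = 0.07·0.76 + 0.55·0.24 = 0.053200 + 0.132000 = 0.185200
Restricting to configurations with root rot present: 0.55·0.24 = 0.132000.
So P(root rot | wilting, ¬underwatering) = 0.132000/0.185200 ≈ 0.713.
With underwatering excluded, root rot must carry more of the explanatory weight for the wilting.

Pr[root rot | wilting] ≈ 0.481; Pr[root rot | wilting, ¬underwatering] ≈ 0.713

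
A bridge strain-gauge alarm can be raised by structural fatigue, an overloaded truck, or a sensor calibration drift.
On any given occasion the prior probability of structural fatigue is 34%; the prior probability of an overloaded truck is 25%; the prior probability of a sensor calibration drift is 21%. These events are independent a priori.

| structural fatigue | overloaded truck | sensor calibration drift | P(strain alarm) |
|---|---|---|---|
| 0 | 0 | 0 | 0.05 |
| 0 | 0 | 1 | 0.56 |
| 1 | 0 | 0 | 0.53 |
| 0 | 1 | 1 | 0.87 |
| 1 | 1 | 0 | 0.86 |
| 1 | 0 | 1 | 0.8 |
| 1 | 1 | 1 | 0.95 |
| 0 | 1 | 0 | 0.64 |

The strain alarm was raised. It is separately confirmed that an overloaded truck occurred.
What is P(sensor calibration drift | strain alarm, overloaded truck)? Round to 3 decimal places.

For the numerator, keep only sensor calibration drift=true terms: 0.120582 + 0.067830 = 0.188412
Denominator P(strain alarm | overloaded truck): 0.64·0.66·0.79 + 0.87·0.66·0.21 + 0.86·0.34·0.79 + 0.95·0.34·0.21 = 0.753104
Posterior = 0.188412 / 0.753104 ≈ 0.250

P(sensor calibration drift | strain alarm, overloaded truck) ≈ 0.250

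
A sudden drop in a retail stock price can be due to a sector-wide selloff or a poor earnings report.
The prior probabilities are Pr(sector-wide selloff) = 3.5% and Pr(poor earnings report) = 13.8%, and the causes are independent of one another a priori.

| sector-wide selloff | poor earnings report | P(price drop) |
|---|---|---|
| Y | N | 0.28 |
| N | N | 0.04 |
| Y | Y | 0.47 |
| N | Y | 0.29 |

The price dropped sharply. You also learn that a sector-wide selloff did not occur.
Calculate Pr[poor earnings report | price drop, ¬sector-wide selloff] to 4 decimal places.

For the numerator, keep only poor earnings report=true terms: 0.29*0.138 = 0.040020
Denominator P(price drop | ¬sector-wide selloff): 0.04*0.862 + 0.29*0.138 = 0.074500
Posterior = 0.040020 / 0.074500 ≈ 0.5372

Pr[poor earnings report | price drop, ¬sector-wide selloff] ≈ 0.5372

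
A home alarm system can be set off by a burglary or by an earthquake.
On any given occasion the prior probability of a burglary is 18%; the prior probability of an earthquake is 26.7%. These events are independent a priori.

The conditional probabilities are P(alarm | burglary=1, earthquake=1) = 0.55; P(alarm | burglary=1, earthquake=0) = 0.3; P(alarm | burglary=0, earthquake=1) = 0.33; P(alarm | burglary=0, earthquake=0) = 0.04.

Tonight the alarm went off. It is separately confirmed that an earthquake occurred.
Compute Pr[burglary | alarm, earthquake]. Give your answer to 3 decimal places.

Pr[burglary | alarm, earthquake] ≈ 0.268

Sum P(alarm|·) weighted by the priors over both values of burglary:
  P(alarm | earthquake) = 0.33·0.82 + 0.55·0.18
        = 0.270600 + 0.099000 = 0.369600
Keeping only the burglary-present terms gives 0.099000, so
  P(burglary | alarm, earthquake) = 0.099000 / 0.369600 ≈ 0.268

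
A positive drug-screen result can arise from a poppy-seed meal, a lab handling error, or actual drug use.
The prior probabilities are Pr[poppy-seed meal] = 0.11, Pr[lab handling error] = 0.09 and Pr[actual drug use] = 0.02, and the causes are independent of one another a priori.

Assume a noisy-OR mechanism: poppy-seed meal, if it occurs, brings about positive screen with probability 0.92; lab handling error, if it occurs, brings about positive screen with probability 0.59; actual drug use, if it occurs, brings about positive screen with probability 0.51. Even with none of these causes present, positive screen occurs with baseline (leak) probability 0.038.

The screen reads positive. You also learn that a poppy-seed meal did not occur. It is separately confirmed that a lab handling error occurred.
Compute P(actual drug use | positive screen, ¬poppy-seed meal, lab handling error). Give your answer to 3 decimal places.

Under noisy-OR, P(positive screen | causes) = 1 − (1−0.038)·∏(1−qᵢ) over the active causes.
P(positive screen | ¬poppy-seed meal, lab handling error) = 0.60558×0.98 + 0.806734×0.02 = 0.593468 + 0.016135 = 0.609603
The actual drug use-present share is 0.806734×0.02 = 0.016135.
So P(actual drug use | positive screen, ¬poppy-seed meal, lab handling error) = 0.016135/0.609603 ≈ 0.026.

P(actual drug use | positive screen, ¬poppy-seed meal, lab handling error) ≈ 0.026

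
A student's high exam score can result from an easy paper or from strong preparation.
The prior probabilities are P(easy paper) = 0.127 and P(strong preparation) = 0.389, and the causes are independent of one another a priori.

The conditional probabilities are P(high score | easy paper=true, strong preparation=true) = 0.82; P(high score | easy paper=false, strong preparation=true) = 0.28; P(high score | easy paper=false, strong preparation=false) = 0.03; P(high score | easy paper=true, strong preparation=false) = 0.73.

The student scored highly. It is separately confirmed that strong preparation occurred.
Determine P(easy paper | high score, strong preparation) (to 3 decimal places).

P(easy paper | high score, strong preparation) ≈ 0.299

Weight on easy paper=true, given the evidence: 0.82×0.127 = 0.104140
Denominator P(high score | strong preparation): 0.28×0.873 + 0.82×0.127 = 0.348580
Posterior = 0.104140 / 0.348580 ≈ 0.299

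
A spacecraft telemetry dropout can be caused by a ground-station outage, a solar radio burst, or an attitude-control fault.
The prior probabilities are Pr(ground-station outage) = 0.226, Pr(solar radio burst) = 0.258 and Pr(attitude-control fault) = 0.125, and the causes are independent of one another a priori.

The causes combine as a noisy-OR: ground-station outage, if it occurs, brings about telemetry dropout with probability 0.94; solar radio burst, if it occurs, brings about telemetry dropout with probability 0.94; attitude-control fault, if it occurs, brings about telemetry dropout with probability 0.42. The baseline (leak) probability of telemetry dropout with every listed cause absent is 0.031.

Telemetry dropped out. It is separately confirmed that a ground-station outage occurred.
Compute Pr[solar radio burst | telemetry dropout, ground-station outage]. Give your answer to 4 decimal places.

Under noisy-OR, P(telemetry dropout | causes) = 1 − (1−0.031)·∏(1−qᵢ) over the active causes.
P(telemetry dropout | ground-station outage) = 0.94186×0.742×0.875 + 0.966279×0.742×0.125 + 0.996512×0.258×0.875 + 0.997977×0.258×0.125 = 0.611503 + 0.089622 + 0.224963 + 0.032185 = 0.958273
The solar radio burst-present share is 0.224963 + 0.032185 = 0.257148.
So P(solar radio burst | telemetry dropout, ground-station outage) = 0.257148/0.958273 ≈ 0.2683.

Pr[solar radio burst | telemetry dropout, ground-station outage] ≈ 0.2683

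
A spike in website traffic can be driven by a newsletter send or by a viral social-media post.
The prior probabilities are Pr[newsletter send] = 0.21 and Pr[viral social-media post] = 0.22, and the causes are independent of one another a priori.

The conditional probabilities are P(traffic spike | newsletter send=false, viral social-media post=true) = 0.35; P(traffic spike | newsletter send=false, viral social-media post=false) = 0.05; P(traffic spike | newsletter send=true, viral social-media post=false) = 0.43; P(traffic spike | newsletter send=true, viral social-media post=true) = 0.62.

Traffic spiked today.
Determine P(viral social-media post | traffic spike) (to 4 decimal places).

Enumerate the 4 (newsletter send, viral social-media post) configurations and weight by the priors:
  P(traffic spike) = 0.05*0.79*0.78 + 0.35*0.79*0.22 + 0.43*0.21*0.78 + 0.62*0.21*0.22
        = 0.030810 + 0.060830 + 0.070434 + 0.028644 = 0.190718
The terms with viral social-media post present sum to 0.089474, so
  P(viral social-media post | traffic spike) = 0.089474 / 0.190718 ≈ 0.4691

P(viral social-media post | traffic spike) ≈ 0.4691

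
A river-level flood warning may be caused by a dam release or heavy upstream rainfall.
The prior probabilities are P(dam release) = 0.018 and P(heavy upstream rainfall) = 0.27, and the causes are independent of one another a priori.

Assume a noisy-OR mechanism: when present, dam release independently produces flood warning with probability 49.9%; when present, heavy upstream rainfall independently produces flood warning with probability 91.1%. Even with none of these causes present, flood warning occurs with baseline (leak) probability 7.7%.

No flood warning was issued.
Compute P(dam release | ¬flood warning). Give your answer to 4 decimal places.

Under noisy-OR, P(flood warning | causes) = 1 − (1−0.077)·∏(1−qᵢ) over the active causes.
P(¬flood warning) = 0.923·0.982·0.73 + 0.082147·0.982·0.27 + 0.462423·0.018·0.73 + 0.041156·0.018·0.27 = 0.661662 + 0.021780 + 0.006076 + 0.000200 = 0.689718
Of this, 0.006276 comes from 0.006076 + 0.000200 (the dam release=true cases).
So P(dam release | ¬flood warning) = 0.006276/0.689718 ≈ 0.0091.

P(dam release | ¬flood warning) ≈ 0.0091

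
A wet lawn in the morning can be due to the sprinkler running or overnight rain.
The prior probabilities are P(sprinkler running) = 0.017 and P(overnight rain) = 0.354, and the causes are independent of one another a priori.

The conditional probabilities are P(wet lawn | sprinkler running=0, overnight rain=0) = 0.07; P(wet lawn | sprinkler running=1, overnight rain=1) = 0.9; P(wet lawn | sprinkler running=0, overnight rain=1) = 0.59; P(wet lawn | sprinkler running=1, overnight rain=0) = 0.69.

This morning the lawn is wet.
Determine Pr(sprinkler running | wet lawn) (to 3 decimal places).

By total probability over the 4 (sprinkler running, overnight rain) configurations:
  P(wet lawn) = 0.07*0.983*0.646 + 0.59*0.983*0.354 + 0.69*0.017*0.646 + 0.9*0.017*0.354
        = 0.044451 + 0.205309 + 0.007578 + 0.005416 = 0.262754
Keeping only the sprinkler running-present terms gives 0.012994, so
  P(sprinkler running | wet lawn) = 0.012994 / 0.262754 ≈ 0.049

Pr(sprinkler running | wet lawn) ≈ 0.049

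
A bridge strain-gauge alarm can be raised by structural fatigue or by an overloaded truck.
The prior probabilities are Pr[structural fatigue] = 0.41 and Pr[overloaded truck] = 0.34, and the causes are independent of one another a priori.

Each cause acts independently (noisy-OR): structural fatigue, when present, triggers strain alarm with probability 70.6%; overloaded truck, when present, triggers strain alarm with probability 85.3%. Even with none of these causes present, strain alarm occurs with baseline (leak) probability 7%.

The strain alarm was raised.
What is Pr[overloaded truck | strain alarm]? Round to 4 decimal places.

Under noisy-OR, P(strain alarm | causes) = 1 − (1−0.07)·∏(1−qᵢ) over the active causes.
By total probability over the 4 (structural fatigue, overloaded truck) configurations:
  P(strain alarm) = 0.07·0.59·0.66 + 0.86329·0.59·0.34 + 0.72658·0.41·0.66 + 0.959807·0.41·0.34
        = 0.027258 + 0.173176 + 0.196613 + 0.133797 = 0.530844
Keeping only the overloaded truck-present terms gives 0.306973, so
  P(overloaded truck | strain alarm) = 0.306973 / 0.530844 ≈ 0.5783

Pr[overloaded truck | strain alarm] ≈ 0.5783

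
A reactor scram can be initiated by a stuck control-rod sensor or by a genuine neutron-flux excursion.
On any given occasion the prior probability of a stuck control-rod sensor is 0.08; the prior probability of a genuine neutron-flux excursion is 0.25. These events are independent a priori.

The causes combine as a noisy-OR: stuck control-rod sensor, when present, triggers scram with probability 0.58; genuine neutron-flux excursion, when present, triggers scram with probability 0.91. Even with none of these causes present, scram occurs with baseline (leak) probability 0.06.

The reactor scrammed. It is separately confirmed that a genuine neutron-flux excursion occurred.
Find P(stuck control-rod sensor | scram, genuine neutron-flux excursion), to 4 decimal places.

P(stuck control-rod sensor | scram, genuine neutron-flux excursion) ≈ 0.0839

Under noisy-OR, P(scram | causes) = 1 − (1−0.06)·∏(1−qᵢ) over the active causes.
Enumerate both values of stuck control-rod sensor and weight by the priors:
  P(scram | genuine neutron-flux excursion) = 0.9154*0.92 + 0.964468*0.08
        = 0.842168 + 0.077157 = 0.919325
Keeping only the stuck control-rod sensor-present terms gives 0.077157, so
  P(stuck control-rod sensor | scram, genuine neutron-flux excursion) = 0.077157 / 0.919325 ≈ 0.0839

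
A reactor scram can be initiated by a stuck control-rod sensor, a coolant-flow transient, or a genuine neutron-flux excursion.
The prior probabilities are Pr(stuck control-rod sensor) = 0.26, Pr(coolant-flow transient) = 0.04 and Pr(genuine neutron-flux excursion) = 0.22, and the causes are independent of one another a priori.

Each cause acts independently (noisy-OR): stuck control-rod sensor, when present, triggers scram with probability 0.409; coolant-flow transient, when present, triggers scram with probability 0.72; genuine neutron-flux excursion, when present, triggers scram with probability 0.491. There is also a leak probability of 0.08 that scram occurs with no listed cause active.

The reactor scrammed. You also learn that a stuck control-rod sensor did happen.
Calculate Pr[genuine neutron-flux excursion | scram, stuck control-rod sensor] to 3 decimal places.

Under noisy-OR, P(scram | causes) = 1 − (1−0.08)·∏(1−qᵢ) over the active causes.
For the numerator, keep only genuine neutron-flux excursion=true terms: 0.152750 + 0.008118 = 0.160868
The normalizing constant is 0.45628·0.96·0.78 + 0.723247·0.96·0.22 + 0.847758·0.04·0.78 + 0.922509·0.04·0.22 = 0.528980
P(genuine neutron-flux excursion | scram, stuck control-rod sensor) = 0.160868/0.528980 ≈ 0.304

Pr[genuine neutron-flux excursion | scram, stuck control-rod sensor] ≈ 0.304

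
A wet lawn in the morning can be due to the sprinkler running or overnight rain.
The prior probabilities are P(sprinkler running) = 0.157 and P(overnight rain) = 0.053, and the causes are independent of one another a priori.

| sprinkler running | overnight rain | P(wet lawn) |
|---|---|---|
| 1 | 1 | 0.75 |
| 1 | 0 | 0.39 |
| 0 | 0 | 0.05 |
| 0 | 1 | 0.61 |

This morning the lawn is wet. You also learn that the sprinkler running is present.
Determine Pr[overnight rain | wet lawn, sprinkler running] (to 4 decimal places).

Pr[overnight rain | wet lawn, sprinkler running] ≈ 0.0972

Sum P(wet lawn|·) weighted by the priors over both values of overnight rain:
  P(wet lawn | sprinkler running) = 0.39·0.947 + 0.75·0.053
        = 0.369330 + 0.039750 = 0.409080
The terms with overnight rain present sum to 0.039750, so
  P(overnight rain | wet lawn, sprinkler running) = 0.039750 / 0.409080 ≈ 0.0972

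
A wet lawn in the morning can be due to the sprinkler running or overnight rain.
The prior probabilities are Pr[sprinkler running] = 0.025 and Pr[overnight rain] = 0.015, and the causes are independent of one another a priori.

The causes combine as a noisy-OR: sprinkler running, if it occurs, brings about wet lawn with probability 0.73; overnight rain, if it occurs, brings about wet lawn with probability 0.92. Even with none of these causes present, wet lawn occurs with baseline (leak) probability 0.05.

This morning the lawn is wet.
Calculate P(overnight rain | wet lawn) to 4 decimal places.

Under noisy-OR, P(wet lawn | causes) = 1 − (1−0.05)·∏(1−qᵢ) over the active causes.
For the numerator, keep only overnight rain=true terms: 0.013513 + 0.000367 = 0.013880
The normalizing constant is 0.05·0.975·0.985 + 0.924·0.975·0.015 + 0.7435·0.025·0.985 + 0.97948·0.025·0.015 = 0.080208
Posterior = 0.013880 / 0.080208 ≈ 0.1731

P(overnight rain | wet lawn) ≈ 0.1731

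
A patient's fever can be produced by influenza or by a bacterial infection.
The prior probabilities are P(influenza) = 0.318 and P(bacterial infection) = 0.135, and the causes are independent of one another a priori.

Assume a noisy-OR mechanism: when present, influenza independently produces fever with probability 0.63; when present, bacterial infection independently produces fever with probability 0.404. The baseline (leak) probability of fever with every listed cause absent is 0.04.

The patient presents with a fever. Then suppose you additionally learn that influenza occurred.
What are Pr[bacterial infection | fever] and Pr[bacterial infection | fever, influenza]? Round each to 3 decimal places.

Under noisy-OR, P(fever | causes) = 1 − (1−0.04)·∏(1−qᵢ) over the active causes.
P(fever) = 0.04·0.682·0.865 + 0.42784·0.682·0.135 + 0.6448·0.318·0.865 + 0.788301·0.318·0.135 = 0.023597 + 0.039391 + 0.177365 + 0.033842 = 0.274195
Restricting to configurations with bacterial infection present: 0.039391 + 0.033842 = 0.073233.
P(bacterial infection | fever) = 0.073233 / 0.274195 ≈ 0.267

Now also conditioning on influenza=true:
P(fever | influenza) = 0.6448×0.865 + 0.788301×0.135 = 0.557752 + 0.106421 = 0.664173
Of this, 0.106421 comes from 0.788301×0.135 (the bacterial infection=true cases).
Hence the posterior is 0.106421/0.664173 ≈ 0.160.
The drop from 0.267 to 0.160 is the explaining-away (discounting) effect.

Pr[bacterial infection | fever] ≈ 0.267; Pr[bacterial infection | fever, influenza] ≈ 0.160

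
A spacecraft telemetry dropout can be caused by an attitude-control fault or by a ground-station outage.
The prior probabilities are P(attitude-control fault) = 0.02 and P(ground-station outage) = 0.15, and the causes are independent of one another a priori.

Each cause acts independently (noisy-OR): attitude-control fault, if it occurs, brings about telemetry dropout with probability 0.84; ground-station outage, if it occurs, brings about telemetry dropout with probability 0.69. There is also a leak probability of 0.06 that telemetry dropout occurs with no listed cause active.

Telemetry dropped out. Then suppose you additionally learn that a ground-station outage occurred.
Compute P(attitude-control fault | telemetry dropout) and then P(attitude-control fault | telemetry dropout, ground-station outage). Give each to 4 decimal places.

Under noisy-OR, P(telemetry dropout | causes) = 1 − (1−0.06)·∏(1−qᵢ) over the active causes.
P(telemetry dropout) = 0.06·0.98·0.85 + 0.7086·0.98·0.15 + 0.8496·0.02·0.85 + 0.953376·0.02·0.15 = 0.049980 + 0.104164 + 0.014443 + 0.002860 = 0.171447
The attitude-control fault-present share is 0.014443 + 0.002860 = 0.017303.
Hence the posterior is 0.017303/0.171447 ≈ 0.1009.

With the extra evidence:
P(telemetry dropout | ground-station outage) = 0.7086·0.98 + 0.953376·0.02 = 0.694428 + 0.019068 = 0.713496
Of this, 0.019068 comes from 0.953376·0.02 (the attitude-control fault=true cases).
P(attitude-control fault | telemetry dropout, ground-station outage) = 0.019068 / 0.713496 ≈ 0.0267
— ground-station outage explains away the evidence for attitude-control fault.

P(attitude-control fault | telemetry dropout) ≈ 0.1009; P(attitude-control fault | telemetry dropout, ground-station outage) ≈ 0.0267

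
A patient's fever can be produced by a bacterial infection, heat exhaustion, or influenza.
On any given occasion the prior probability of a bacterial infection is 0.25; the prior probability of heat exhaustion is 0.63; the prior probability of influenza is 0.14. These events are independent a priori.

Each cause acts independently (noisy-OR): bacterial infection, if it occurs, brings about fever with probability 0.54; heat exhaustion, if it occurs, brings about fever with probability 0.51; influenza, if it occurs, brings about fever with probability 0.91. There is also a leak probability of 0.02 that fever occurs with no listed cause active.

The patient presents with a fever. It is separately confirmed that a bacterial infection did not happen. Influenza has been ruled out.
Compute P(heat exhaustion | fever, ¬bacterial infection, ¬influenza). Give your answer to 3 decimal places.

Under noisy-OR, P(fever | causes) = 1 − (1−0.02)·∏(1−qᵢ) over the active causes.
P(fever | ¬bacterial infection, ¬influenza) = 0.02*0.37 + 0.5198*0.63 = 0.007400 + 0.327474 = 0.334874
Restricting to configurations with heat exhaustion present: 0.5198*0.63 = 0.327474.
P(heat exhaustion | fever, ¬bacterial infection, ¬influenza) = 0.327474 / 0.334874 ≈ 0.978

P(heat exhaustion | fever, ¬bacterial infection, ¬influenza) ≈ 0.978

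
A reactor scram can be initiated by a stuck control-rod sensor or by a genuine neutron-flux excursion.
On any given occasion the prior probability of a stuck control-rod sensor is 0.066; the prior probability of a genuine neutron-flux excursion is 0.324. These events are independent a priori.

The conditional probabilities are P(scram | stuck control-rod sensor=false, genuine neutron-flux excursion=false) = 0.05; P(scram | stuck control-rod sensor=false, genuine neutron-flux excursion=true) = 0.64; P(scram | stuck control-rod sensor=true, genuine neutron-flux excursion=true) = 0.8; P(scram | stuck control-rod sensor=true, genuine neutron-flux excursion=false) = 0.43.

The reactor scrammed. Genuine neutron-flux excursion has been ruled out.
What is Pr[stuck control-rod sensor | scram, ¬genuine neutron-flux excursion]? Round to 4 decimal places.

Sum P(scram|·) weighted by the priors over both values of stuck control-rod sensor:
  P(scram | ¬genuine neutron-flux excursion) = 0.05*0.934 + 0.43*0.066
        = 0.046700 + 0.028380 = 0.075080
Keeping only the stuck control-rod sensor-present terms gives 0.028380, so
  P(stuck control-rod sensor | scram, ¬genuine neutron-flux excursion) = 0.028380 / 0.075080 ≈ 0.3780

Pr[stuck control-rod sensor | scram, ¬genuine neutron-flux excursion] ≈ 0.3780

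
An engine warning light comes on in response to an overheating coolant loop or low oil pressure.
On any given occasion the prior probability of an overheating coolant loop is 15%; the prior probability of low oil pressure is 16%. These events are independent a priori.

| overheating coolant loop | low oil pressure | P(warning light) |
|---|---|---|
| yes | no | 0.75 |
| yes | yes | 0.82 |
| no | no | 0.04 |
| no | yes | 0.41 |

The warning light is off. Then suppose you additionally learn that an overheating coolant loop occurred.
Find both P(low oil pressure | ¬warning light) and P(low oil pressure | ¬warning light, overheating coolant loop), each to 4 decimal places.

P(low oil pressure | ¬warning light) ≈ 0.1055; P(low oil pressure | ¬warning light, overheating coolant loop) ≈ 0.1206

By total probability over the 4 (overheating coolant loop, low oil pressure) configurations:
  P(¬warning light) = 0.96·0.85·0.84 + 0.59·0.85·0.16 + 0.25·0.15·0.84 + 0.18·0.15·0.16
        = 0.685440 + 0.080240 + 0.031500 + 0.004320 = 0.801500
Configurations with low oil pressure contribute 0.084560, so
  P(low oil pressure | ¬warning light) = 0.084560 / 0.801500 ≈ 0.1055

Now condition on the additional information:
For the numerator, keep only low oil pressure=true terms: 0.18*0.16 = 0.028800
The normalizing constant is 0.25*0.84 + 0.18*0.16 = 0.238800
Posterior = 0.028800 / 0.238800 ≈ 0.1206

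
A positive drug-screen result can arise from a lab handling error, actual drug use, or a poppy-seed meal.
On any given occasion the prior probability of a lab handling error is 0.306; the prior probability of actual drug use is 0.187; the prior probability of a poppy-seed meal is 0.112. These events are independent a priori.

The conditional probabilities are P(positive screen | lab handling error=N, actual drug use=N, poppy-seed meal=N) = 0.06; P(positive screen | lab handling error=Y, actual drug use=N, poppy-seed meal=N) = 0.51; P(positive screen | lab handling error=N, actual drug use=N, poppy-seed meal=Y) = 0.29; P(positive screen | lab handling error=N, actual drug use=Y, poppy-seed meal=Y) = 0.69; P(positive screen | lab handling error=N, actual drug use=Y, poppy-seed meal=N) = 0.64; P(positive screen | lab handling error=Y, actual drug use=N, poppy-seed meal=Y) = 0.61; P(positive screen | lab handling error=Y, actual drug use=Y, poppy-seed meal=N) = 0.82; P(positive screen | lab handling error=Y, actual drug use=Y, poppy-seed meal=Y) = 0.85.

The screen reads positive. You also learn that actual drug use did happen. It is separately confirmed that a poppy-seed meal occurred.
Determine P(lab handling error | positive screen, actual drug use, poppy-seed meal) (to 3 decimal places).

P(lab handling error | positive screen, actual drug use, poppy-seed meal) ≈ 0.352

P(positive screen | actual drug use, poppy-seed meal) = 0.69·0.694 + 0.85·0.306 = 0.478860 + 0.260100 = 0.738960
Of this, 0.260100 comes from 0.85·0.306 (the lab handling error=true cases).
So P(lab handling error | positive screen, actual drug use, poppy-seed meal) = 0.260100/0.738960 ≈ 0.352.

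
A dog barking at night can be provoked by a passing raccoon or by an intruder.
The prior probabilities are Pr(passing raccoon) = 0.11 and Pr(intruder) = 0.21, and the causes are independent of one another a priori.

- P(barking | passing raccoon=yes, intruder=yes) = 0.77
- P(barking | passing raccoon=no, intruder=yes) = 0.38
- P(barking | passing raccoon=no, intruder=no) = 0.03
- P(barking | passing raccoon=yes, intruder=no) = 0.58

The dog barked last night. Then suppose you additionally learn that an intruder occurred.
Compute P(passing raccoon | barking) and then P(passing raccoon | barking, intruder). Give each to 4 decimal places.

Weight on passing raccoon=true, given the evidence: 0.050402 + 0.017787 = 0.068189
Normalizer over all consistent configurations: 0.03·0.89·0.79 + 0.38·0.89·0.21 + 0.58·0.11·0.79 + 0.77·0.11·0.21 = 0.160304
P(passing raccoon | barking) = 0.068189/0.160304 ≈ 0.4254

With the extra evidence:
P(barking | intruder) = 0.38·0.89 + 0.77·0.11 = 0.338200 + 0.084700 = 0.422900
The passing raccoon-present share is 0.77·0.11 = 0.084700.
Hence the posterior is 0.084700/0.422900 ≈ 0.2003.
— intruder explains away the evidence for passing raccoon.

P(passing raccoon | barking) ≈ 0.4254; P(passing raccoon | barking, intruder) ≈ 0.2003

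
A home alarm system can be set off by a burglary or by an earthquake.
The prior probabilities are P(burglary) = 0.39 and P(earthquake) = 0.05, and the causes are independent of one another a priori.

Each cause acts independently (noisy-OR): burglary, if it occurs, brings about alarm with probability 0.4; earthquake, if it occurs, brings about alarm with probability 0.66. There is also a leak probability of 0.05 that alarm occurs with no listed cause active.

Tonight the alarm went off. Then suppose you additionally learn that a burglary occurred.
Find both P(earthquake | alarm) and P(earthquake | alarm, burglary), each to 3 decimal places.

P(earthquake | alarm) ≈ 0.162; P(earthquake | alarm, burglary) ≈ 0.090

Under noisy-OR, P(alarm | causes) = 1 − (1−0.05)·∏(1−qᵢ) over the active causes.
Sum P(alarm|·) weighted by the priors over the 4 (burglary, earthquake) configurations:
  P(alarm) = 0.05×0.61×0.95 + 0.677×0.61×0.05 + 0.43×0.39×0.95 + 0.8062×0.39×0.05
        = 0.028975 + 0.020649 + 0.159315 + 0.015721 = 0.224660
The terms with earthquake present sum to 0.036370, so
  P(earthquake | alarm) = 0.036370 / 0.224660 ≈ 0.162

With the extra evidence:
Numerator (weight on configurations with earthquake): 0.8062×0.05 = 0.040310
Denominator P(alarm | burglary): 0.43×0.95 + 0.8062×0.05 = 0.448810
Posterior = 0.040310 / 0.448810 ≈ 0.090
The drop from 0.162 to 0.090 is the explaining-away (discounting) effect.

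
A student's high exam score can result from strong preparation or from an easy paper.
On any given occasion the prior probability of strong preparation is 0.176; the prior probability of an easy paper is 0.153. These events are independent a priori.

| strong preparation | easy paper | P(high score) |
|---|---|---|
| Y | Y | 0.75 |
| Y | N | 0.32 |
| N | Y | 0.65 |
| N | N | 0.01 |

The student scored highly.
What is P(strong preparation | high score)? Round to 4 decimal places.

P(strong preparation | high score) ≈ 0.4330

Numerator (weight on configurations with strong preparation): 0.047703 + 0.020196 = 0.067899
The normalizing constant is 0.01·0.824·0.847 + 0.65·0.824·0.153 + 0.32·0.176·0.847 + 0.75·0.176·0.153 = 0.156825
P(strong preparation | high score) = 0.067899/0.156825 ≈ 0.4330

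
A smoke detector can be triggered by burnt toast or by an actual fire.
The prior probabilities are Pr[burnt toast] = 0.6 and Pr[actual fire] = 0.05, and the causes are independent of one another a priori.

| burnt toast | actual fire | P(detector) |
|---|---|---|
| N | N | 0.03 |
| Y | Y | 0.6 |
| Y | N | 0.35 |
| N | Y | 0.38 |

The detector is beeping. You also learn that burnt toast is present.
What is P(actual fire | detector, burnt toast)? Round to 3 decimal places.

P(actual fire | detector, burnt toast) ≈ 0.083

P(detector | burnt toast) = 0.35*0.95 + 0.6*0.05 = 0.332500 + 0.030000 = 0.362500
The actual fire-present share is 0.6*0.05 = 0.030000.
So P(actual fire | detector, burnt toast) = 0.030000/0.362500 ≈ 0.083.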